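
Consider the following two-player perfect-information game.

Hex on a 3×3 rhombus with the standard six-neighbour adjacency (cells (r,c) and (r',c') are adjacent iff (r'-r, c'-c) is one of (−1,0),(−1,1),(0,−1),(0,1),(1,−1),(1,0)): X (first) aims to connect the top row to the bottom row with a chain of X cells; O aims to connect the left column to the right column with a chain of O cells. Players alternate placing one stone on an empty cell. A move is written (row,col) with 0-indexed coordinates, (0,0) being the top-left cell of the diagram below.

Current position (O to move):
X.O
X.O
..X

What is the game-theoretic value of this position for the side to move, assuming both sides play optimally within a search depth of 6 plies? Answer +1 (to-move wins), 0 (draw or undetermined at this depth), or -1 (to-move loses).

value(X.O/X.O/..X, O) = +1

[X.O/X.O/..X] O move#1: (0,1):-1/XOO/X.O/..X, (1,1):-1/X.O/XOO/..X, (2,0):+1/X.O/X.O/O.X*, (2,1):-1/X.O/X.O/.OX
[X.O/X.O/O.X] X move#2: (0,1):-1/XXO/X.O/O.X*, (1,1):-1/X.O/XXO/O.X, (2,1):-1/X.O/X.O/OXX
[XXO/X.O/O.X] O move#3: (1,1):+1/XXO/XOO/O.X*, (2,1):+1/XXO/X.O/OOX
[XXO/XOO/O.X] end (terminal -1, X#4); searched X.O/X.O/..X to 6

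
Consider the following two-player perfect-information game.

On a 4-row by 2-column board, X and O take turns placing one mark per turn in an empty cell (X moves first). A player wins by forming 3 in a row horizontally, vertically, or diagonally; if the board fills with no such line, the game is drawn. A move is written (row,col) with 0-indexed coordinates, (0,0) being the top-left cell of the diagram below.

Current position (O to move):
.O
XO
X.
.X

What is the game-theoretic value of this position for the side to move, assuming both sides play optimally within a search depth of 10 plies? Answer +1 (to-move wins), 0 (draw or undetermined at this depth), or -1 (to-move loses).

ply 1, O at .O/XO/X./.X | (0,0)=-1→OO/XO/X./.X; (2,1)=+1→.O/XO/XO/.X*; (3,0)=-1→.O/XO/X./OX
ply 2: .O/XO/XO/.X is terminal -1 (X); from .O/XO/X./.X depth 10

value(.O/XO/X./.X, O) = +1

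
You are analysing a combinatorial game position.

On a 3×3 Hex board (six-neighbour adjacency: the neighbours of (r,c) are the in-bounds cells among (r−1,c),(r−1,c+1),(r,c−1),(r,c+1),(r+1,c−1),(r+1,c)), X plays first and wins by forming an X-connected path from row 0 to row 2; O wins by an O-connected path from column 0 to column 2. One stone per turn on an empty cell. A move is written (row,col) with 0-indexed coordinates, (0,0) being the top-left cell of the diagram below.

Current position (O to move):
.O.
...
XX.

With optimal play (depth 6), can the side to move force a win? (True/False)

ply 1, O at .O./.../XX. | (0,0)=-1→OO./.../XX.; (0,2)=+1→.OO/.../XX.*; (1,0)=-1→.O./O../XX.; (1,1)=+1→.O./.O./XX.; (1,2)=+1→.O./..O/XX.; (2,2)=-1→.O./.../XXO
ply 2, X at .OO/.../XX. | (0,0)=-1→XOO/.../XX.*; (1,0)=-1→.OO/X../XX.; (1,1)=-1→.OO/.X./XX.; (1,2)=-1→.OO/..X/XX.; (2,2)=-1→.OO/.../XXX
ply 3, O at XOO/.../XX. | (1,0)=+1→XOO/O../XX.*; (1,1)=-1→XOO/.O./XX.; (1,2)=-1→XOO/..O/XX.; (2,2)=-1→XOO/.../XXO
ply 4: XOO/O../XX. is terminal -1 (X); from .O./.../XX. depth 6

O winning at [.O./.../XX.]: True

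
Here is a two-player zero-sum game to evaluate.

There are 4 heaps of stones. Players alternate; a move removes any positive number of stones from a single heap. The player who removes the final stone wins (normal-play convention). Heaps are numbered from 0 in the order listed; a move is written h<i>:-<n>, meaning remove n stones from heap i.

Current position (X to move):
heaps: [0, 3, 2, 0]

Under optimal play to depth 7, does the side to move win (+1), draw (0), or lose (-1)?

[(0,3,2,0)] X move#1: h1:-1:+1/(0,2,2,0)*, h1:-2:-1/(0,1,2,0), h1:-3:-1/(0,0,2,0), h2:-1:-1/(0,3,1,0), h2:-2:-1/(0,3,0,0)
[(0,2,2,0)] O move#2: h1:-1:-1/(0,1,2,0)*, h1:-2:-1/(0,0,2,0), h2:-1:-1/(0,2,1,0), h2:-2:-1/(0,2,0,0)
[(0,1,2,0)] X move#3: h1:-1:-1/(0,0,2,0), h2:-1:+1/(0,1,1,0)*, h2:-2:-1/(0,1,0,0)
[(0,1,1,0)] O move#4: h1:-1:-1/(0,0,1,0)*, h2:-1:-1/(0,1,0,0)
[(0,0,1,0)] X move#5: h2:-1:+1/(0,0,0,0)*
[(0,0,0,0)] end (terminal -1, O#6); searched (0,3,2,0) to 7

value((0,3,2,0), X) = +1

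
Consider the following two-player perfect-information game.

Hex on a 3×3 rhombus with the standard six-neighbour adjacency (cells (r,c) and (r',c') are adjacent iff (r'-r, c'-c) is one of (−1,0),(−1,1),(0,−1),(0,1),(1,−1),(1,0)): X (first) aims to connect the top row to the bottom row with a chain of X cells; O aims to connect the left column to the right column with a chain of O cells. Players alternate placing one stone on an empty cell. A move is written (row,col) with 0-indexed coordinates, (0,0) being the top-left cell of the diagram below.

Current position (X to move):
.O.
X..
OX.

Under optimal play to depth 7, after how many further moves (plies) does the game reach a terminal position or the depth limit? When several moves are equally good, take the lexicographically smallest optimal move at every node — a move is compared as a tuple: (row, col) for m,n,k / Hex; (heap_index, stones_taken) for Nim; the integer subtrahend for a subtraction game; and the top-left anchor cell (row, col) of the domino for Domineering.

ply 1, X at .O./X../OX. | (0,0)=-1→XO./X../OX.; (0,2)=+1→.OX/X../OX.*; (1,1)=+1→.O./XX./OX.; (1,2)=-1→.O./X.X/OX.; (2,2)=-1→.O./X../OXX
ply 2, O at .OX/X../OX. | (0,0)=-1→OOX/X../OX.*; (1,1)=-1→.OX/XO./OX.; (1,2)=-1→.OX/X.O/OX.; (2,2)=-1→.OX/X../OXO
ply 3, X at OOX/X../OX. | (1,1)=+1→OOX/XX./OX.*; (1,2)=+1→OOX/X.X/OX.; (2,2)=+1→OOX/X../OXX
ply 4: OOX/XX./OX. is terminal -1 (O); from .O./X../OX. depth 7

PV length from [.O./X../OX.]: 3 plies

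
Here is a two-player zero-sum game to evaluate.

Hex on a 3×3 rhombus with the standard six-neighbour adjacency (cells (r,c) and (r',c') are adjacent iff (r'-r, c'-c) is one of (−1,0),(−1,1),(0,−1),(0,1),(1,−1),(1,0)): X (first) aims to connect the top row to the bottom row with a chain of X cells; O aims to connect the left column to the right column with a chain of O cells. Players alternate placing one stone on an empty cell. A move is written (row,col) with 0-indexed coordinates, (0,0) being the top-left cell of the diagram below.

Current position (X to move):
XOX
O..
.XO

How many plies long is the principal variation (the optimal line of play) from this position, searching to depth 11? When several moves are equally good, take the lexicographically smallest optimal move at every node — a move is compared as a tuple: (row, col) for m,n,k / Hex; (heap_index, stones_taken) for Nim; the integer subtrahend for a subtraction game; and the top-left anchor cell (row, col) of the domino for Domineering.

p1 X@[XOX/O../.XO]: (1,1)[XOX/OX./.XO]+1* (1,2)[XOX/O.X/.XO]+1 (2,0)[XOX/O../XXO]+1
p2 O@[XOX/OX./.XO] terminal -1; root [XOX/O../.XO] d11

PV length from [XOX/O../.XO]: 1 ply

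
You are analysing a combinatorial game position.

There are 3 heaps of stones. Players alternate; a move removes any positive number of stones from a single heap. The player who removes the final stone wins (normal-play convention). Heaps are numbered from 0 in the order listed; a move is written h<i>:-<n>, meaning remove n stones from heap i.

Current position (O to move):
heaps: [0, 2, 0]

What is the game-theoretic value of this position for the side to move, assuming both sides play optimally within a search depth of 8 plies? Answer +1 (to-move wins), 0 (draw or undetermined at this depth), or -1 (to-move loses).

value((0,2,0), O) = +1

ply 1, O at (0,2,0) | h1:-1=-1→(0,1,0); h1:-2=+1→(0,0,0)*
ply 2: (0,0,0) is terminal -1 (X); from (0,2,0) depth 8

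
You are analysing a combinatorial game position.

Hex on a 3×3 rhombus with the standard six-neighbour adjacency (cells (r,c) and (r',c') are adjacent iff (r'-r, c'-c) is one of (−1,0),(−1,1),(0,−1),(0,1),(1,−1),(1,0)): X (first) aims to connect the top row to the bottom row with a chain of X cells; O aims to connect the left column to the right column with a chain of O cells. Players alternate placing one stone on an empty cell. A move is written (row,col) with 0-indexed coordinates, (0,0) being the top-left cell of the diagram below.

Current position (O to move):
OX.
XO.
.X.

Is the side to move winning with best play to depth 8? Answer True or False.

p1 O@[OX./XO./.X.]: (0,2)[OXO/XO./.X.]-1 (1,2)[OX./XOO/.X.]-1 (2,0)[OX./XO./OX.]+1* (2,2)[OX./XO./.XO]-1
p2 X@[OX./XO./OX.]: (0,2)[OXX/XO./OX.]-1* (1,2)[OX./XOX/OX.]-1 (2,2)[OX./XO./OXX]-1
p3 O@[OXX/XO./OX.]: (1,2)[OXX/XOO/OX.]+1* (2,2)[OXX/XO./OXO]-1
p4 X@[OXX/XOO/OX.] terminal -1; root [OX./XO./.X.] d8

O winning at [OX./XO./.X.]: True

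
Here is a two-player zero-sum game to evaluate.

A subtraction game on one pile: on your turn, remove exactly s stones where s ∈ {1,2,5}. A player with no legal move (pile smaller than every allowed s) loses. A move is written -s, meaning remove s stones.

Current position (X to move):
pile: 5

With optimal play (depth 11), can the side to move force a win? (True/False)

ply 1, X at 5 | -1=-1→4; -2=+1→3*; -5=+1→0
ply 2, O at 3 | -1=-1→2*; -2=-1→1
ply 3, X at 2 | -1=-1→1; -2=+1→0*
ply 4: 0 is terminal -1 (O); from 5 depth 11

X winning at [5]: True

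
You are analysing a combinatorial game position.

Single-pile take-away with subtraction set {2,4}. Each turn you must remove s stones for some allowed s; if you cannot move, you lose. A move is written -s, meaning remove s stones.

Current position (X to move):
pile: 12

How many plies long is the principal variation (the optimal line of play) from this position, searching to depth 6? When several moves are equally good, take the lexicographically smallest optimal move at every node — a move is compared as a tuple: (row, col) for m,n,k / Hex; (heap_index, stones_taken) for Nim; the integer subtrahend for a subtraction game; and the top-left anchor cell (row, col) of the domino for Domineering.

[12] X move#1: -2:-1/10*, -4:-1/8
[10] O move#2: -2:-1/8, -4:+1/6*
[6] X move#3: -2:-1/4*, -4:-1/2
[4] O move#4: -2:-1/2, -4:+1/0*
[0] end (terminal -1, X#5); searched 12 to 6

PV length from [12]: 4 plies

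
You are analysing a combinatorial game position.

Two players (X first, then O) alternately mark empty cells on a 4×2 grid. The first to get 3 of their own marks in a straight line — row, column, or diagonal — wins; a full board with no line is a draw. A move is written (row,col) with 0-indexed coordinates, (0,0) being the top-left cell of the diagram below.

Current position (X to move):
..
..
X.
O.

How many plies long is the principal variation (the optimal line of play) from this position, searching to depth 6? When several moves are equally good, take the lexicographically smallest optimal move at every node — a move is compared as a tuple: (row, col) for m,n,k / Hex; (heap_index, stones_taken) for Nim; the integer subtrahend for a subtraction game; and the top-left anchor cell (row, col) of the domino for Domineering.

PV length from [../../X./O.]: 6 plies

ply 1, X at ../../X./O. | (0,0)=+0→X./../X./O.*; (0,1)=+0→.X/../X./O.; (1,0)=+0→../X./X./O.; (1,1)=+0→../.X/X./O.; (2,1)=+0→../../XX/O.; (3,1)=+0→../../X./OX
ply 2, O at X./../X./O. | (0,1)=-1→XO/../X./O.; (1,0)=+0→X./O./X./O.*; (1,1)=-1→X./.O/X./O.; (2,1)=-1→X./../XO/O.; (3,1)=-1→X./../X./OO
ply 3, X at X./O./X./O. | (0,1)=+0→XX/O./X./O.*; (1,1)=+0→X./OX/X./O.; (2,1)=+0→X./O./XX/O.; (3,1)=+0→X./O./X./OX
ply 4, O at XX/O./X./O. | (1,1)=+0→XX/OO/X./O.*; (2,1)=+0→XX/O./XO/O.; (3,1)=+0→XX/O./X./OO
ply 5, X at XX/OO/X./O. | (2,1)=+0→XX/OO/XX/O.*; (3,1)=+0→XX/OO/X./OX
ply 6, O at XX/OO/XX/O. | (3,1)=+0→XX/OO/XX/OO*
ply 7: XX/OO/XX/OO is terminal +0 (X); from ../../X./O. depth 6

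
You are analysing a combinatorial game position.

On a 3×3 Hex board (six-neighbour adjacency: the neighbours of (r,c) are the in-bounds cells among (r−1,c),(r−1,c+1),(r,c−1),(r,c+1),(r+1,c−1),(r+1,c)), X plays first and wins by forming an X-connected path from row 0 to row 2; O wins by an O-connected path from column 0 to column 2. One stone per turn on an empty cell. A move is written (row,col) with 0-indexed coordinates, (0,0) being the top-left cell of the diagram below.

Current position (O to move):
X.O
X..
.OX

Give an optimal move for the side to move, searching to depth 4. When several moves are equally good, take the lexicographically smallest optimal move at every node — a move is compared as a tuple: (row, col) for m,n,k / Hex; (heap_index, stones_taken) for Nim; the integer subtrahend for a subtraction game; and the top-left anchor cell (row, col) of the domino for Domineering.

O's best at [X.O/X../.OX]: (2,0)

p1 O@[X.O/X../.OX]: (0,1)[XOO/X../.OX]-1 (1,1)[X.O/XO./.OX]-1 (1,2)[X.O/X.O/.OX]-1 (2,0)[X.O/X../OOX]+1*
p2 X@[X.O/X../OOX]: (0,1)[XXO/X../OOX]-1* (1,1)[X.O/XX./OOX]-1 (1,2)[X.O/X.X/OOX]-1
p3 O@[XXO/X../OOX]: (1,1)[XXO/XO./OOX]+1* (1,2)[XXO/X.O/OOX]+1
p4 X@[XXO/XO./OOX] terminal -1; root [X.O/X../.OX] d4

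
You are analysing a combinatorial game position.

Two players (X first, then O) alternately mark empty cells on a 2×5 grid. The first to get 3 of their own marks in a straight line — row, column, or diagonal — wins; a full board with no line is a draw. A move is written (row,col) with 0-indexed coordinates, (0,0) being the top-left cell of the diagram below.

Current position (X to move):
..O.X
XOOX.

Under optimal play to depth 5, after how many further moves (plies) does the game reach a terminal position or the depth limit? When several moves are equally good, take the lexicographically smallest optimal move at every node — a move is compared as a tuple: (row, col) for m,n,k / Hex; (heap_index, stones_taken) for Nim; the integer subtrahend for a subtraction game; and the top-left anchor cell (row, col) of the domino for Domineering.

PV length from [..O.X/XOOX.]: 4 plies

p1 X@[..O.X/XOOX.]: (0,0)[X.O.X/XOOX.]+0* (0,1)[.XO.X/XOOX.]+0 (0,3)[..OXX/XOOX.]+0 (1,4)[..O.X/XOOXX]-1
p2 O@[X.O.X/XOOX.]: (0,1)[XOO.X/XOOX.]+0* (0,3)[X.OOX/XOOX.]+0 (1,4)[X.O.X/XOOXO]+0
p3 X@[XOO.X/XOOX.]: (0,3)[XOOXX/XOOX.]+0* (1,4)[XOO.X/XOOXX]-1
p4 O@[XOOXX/XOOX.]: (1,4)[XOOXX/XOOXO]+0*
p5 X@[XOOXX/XOOXO] terminal +0; root [..O.X/XOOX.] d5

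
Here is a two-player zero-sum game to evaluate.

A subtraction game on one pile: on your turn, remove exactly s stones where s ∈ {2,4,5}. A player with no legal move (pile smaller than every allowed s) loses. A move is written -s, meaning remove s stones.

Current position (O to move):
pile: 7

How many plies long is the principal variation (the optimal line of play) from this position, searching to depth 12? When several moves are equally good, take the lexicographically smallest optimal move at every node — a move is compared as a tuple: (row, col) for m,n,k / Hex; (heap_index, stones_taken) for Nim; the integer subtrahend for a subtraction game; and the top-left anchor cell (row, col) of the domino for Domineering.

PV length from [7]: 2 plies

p1 O@[7]: -2[5]-1* -4[3]-1 -5[2]-1
p2 X@[5]: -2[3]-1 -4[1]+1* -5[0]+1
p3 O@[1] terminal -1; root [7] d12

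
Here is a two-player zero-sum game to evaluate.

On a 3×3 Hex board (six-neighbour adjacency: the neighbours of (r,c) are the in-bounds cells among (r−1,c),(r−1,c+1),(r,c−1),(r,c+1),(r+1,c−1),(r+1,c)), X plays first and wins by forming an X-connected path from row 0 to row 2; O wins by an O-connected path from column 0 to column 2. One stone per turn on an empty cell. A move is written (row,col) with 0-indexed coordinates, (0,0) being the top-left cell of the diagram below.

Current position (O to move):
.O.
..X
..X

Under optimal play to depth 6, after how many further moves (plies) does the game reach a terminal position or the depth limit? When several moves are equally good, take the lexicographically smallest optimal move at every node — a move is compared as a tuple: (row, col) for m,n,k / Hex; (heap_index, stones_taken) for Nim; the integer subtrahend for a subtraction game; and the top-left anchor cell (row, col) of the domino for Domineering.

ply 1, O at .O./..X/..X | (0,0)=-1→OO./..X/..X; (0,2)=+1→.OO/..X/..X*; (1,0)=-1→.O./O.X/..X; (1,1)=-1→.O./.OX/..X; (2,0)=-1→.O./..X/O.X; (2,1)=-1→.O./..X/.OX
ply 2, X at .OO/..X/..X | (0,0)=-1→XOO/..X/..X*; (1,0)=-1→.OO/X.X/..X; (1,1)=-1→.OO/.XX/..X; (2,0)=-1→.OO/..X/X.X; (2,1)=-1→.OO/..X/.XX
ply 3, O at XOO/..X/..X | (1,0)=+1→XOO/O.X/..X*; (1,1)=+1→XOO/.OX/..X; (2,0)=+1→XOO/..X/O.X; (2,1)=-1→XOO/..X/.OX
ply 4: XOO/O.X/..X is terminal -1 (X); from .O./..X/..X depth 6

PV length from [.O./..X/..X]: 3 plies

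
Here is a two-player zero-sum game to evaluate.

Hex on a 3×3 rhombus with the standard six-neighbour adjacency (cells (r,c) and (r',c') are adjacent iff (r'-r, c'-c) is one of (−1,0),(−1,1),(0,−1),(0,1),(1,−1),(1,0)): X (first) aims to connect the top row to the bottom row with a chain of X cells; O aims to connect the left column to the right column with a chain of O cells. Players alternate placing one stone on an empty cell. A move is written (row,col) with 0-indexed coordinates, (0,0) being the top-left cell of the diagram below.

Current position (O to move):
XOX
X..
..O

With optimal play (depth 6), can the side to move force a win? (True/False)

O winning at [XOX/X../..O]: False

ply 1, O at XOX/X../..O | (1,1)=-1→XOX/XO./..O*; (1,2)=-1→XOX/X.O/..O; (2,0)=-1→XOX/X../O.O; (2,1)=-1→XOX/X../.OO
ply 2, X at XOX/XO./..O | (1,2)=+1→XOX/XOX/..O*; (2,0)=+1→XOX/XO./X.O; (2,1)=+1→XOX/XO./.XO
ply 3, O at XOX/XOX/..O | (2,0)=-1→XOX/XOX/O.O*; (2,1)=-1→XOX/XOX/.OO
ply 4, X at XOX/XOX/O.O | (2,1)=+1→XOX/XOX/OXO*
ply 5: XOX/XOX/OXO is terminal -1 (O); from XOX/X../..O depth 6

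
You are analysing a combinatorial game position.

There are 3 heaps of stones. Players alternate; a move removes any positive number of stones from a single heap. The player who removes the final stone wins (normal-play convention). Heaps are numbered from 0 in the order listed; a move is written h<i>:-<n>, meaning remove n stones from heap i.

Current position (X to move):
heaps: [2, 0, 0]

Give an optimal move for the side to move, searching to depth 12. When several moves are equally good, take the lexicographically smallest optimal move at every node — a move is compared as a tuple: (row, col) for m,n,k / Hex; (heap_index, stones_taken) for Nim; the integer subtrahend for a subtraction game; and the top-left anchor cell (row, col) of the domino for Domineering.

X's best at [(2,0,0)]: h0:-2

ply 1, X at (2,0,0) | h0:-1=-1→(1,0,0); h0:-2=+1→(0,0,0)*
ply 2: (0,0,0) is terminal -1 (O); from (2,0,0) depth 12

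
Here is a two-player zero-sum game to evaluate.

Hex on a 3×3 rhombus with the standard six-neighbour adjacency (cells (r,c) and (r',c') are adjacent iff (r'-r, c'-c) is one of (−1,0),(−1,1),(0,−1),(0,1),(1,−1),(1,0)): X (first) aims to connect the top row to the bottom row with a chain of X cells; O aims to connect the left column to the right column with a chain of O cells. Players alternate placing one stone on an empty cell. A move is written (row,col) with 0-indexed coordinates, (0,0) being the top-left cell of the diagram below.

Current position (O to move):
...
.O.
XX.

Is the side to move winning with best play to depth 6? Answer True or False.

p1 O@[.../.O./XX.]: (0,0)[O../.O./XX.]+1* (0,1)[.O./.O./XX.]+1 (0,2)[..O/.O./XX.]-1 (1,0)[.../OO./XX.]+1 (1,2)[.../.OO/XX.]-1 (2,2)[.../.O./XXO]-1
p2 X@[O../.O./XX.]: (0,1)[OX./.O./XX.]-1* (0,2)[O.X/.O./XX.]-1 (1,0)[O../XO./XX.]-1 (1,2)[O../.OX/XX.]-1 (2,2)[O../.O./XXX]-1
p3 O@[OX./.O./XX.]: (0,2)[OXO/.O./XX.]-1 (1,0)[OX./OO./XX.]+1* (1,2)[OX./.OO/XX.]-1 (2,2)[OX./.O./XXO]-1
p4 X@[OX./OO./XX.]: (0,2)[OXX/OO./XX.]-1* (1,2)[OX./OOX/XX.]-1 (2,2)[OX./OO./XXX]-1
p5 O@[OXX/OO./XX.]: (1,2)[OXX/OOO/XX.]+1* (2,2)[OXX/OO./XXO]-1
p6 X@[OXX/OOO/XX.] terminal -1; root [.../.O./XX.] d6

O winning at [.../.O./XX.]: True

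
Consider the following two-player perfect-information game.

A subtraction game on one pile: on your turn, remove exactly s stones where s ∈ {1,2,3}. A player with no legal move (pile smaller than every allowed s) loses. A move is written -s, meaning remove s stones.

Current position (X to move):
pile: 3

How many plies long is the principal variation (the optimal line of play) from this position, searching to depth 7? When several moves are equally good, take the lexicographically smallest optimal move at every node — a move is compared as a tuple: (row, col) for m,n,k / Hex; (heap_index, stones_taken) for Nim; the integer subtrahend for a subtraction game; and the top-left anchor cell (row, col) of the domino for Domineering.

PV length from [3]: 1 ply

ply 1, X at 3 | -1=-1→2; -2=-1→1; -3=+1→0*
ply 2: 0 is terminal -1 (O); from 3 depth 7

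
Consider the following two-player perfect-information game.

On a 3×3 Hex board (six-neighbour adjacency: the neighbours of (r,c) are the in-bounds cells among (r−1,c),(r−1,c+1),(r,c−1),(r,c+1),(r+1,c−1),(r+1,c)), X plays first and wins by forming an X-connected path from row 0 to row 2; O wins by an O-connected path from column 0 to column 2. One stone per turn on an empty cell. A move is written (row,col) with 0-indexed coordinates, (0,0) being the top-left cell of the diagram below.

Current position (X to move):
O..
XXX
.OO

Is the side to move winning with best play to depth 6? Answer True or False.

X winning at [O../XXX/.OO]: True

ply 1, X at O../XXX/.OO | (0,1)=-1→OX./XXX/.OO; (0,2)=-1→O.X/XXX/.OO; (2,0)=+1→O../XXX/XOO*
ply 2, O at O../XXX/XOO | (0,1)=-1→OO./XXX/XOO*; (0,2)=-1→O.O/XXX/XOO
ply 3, X at OO./XXX/XOO | (0,2)=+1→OOX/XXX/XOO*
ply 4: OOX/XXX/XOO is terminal -1 (O); from O../XXX/.OO depth 6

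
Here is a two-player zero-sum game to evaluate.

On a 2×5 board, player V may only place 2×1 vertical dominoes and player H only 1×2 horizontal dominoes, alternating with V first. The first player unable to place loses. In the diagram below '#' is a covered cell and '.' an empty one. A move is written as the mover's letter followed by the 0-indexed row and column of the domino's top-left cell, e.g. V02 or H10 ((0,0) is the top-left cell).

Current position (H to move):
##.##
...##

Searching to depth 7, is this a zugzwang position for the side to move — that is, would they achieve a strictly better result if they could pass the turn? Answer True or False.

p1 H@[##.##/...##]: H10[##.##/##.##]-1 H11[##.##/.####]+1*
p2 V@[##.##/.####] terminal -1; root [##.##/...##] d7
pass branch (V moves first from the same position):
  | p1 V@[##.##/...##]: V02[#####/..###]-1*
  | p2 H@[#####/..###]: H10[#####/#####]+1*
  | p3 V@[#####/#####] terminal -1; root [##.##/...##] d7
H moving scores +1; H passing scores +1

zugzwang(##.##/...##, H) = False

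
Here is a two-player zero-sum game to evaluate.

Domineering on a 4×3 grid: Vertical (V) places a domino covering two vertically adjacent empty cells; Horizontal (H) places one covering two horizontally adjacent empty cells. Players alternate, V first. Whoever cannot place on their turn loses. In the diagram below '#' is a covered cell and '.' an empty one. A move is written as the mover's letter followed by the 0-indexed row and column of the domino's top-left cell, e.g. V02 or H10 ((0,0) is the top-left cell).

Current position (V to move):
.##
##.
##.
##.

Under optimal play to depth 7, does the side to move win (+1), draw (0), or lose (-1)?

value(.##/##./##./##., V) = +1

ply 1, V at .##/##./##./##. | V12=+1→.##/###/###/##.*; V22=+1→.##/##./###/###
ply 2: .##/###/###/##. is terminal -1 (H); from .##/##./##./##. depth 7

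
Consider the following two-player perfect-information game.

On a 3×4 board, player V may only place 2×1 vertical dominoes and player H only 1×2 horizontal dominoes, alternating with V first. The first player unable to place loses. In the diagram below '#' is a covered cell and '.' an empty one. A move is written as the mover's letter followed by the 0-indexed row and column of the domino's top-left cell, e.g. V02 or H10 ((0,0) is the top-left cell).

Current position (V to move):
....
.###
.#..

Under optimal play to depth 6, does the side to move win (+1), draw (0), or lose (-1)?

ply 1, V at ..../.###/.#.. | V00=-1→#.../####/.#..*; V10=-1→..../####/##..
ply 2, H at #.../####/.#.. | H01=+1→###./####/.#..*; H02=+1→#.##/####/.#..; H22=+1→#.../####/.###
ply 3: ###./####/.#.. is terminal -1 (V); from ..../.###/.#.. depth 6

value(..../.###/.#.., V) = -1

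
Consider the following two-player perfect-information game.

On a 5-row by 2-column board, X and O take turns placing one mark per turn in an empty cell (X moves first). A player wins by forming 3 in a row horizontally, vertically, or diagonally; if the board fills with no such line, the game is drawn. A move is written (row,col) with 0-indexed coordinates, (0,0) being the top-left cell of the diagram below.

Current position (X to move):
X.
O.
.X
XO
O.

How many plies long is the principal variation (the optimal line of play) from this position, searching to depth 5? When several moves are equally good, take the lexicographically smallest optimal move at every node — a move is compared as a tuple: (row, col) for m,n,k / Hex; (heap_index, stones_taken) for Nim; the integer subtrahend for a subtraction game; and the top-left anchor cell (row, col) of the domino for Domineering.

PV length from [X./O./.X/XO/O.]: 4 plies

ply 1, X at X./O./.X/XO/O. | (0,1)=+0→XX/O./.X/XO/O.*; (1,1)=+0→X./OX/.X/XO/O.; (2,0)=+0→X./O./XX/XO/O.; (4,1)=+0→X./O./.X/XO/OX
ply 2, O at XX/O./.X/XO/O. | (1,1)=+0→XX/OO/.X/XO/O.*; (2,0)=-1→XX/O./OX/XO/O.; (4,1)=-1→XX/O./.X/XO/OO
ply 3, X at XX/OO/.X/XO/O. | (2,0)=+0→XX/OO/XX/XO/O.*; (4,1)=+0→XX/OO/.X/XO/OX
ply 4, O at XX/OO/XX/XO/O. | (4,1)=+0→XX/OO/XX/XO/OO*
ply 5: XX/OO/XX/XO/OO is terminal +0 (X); from X./O./.X/XO/O. depth 5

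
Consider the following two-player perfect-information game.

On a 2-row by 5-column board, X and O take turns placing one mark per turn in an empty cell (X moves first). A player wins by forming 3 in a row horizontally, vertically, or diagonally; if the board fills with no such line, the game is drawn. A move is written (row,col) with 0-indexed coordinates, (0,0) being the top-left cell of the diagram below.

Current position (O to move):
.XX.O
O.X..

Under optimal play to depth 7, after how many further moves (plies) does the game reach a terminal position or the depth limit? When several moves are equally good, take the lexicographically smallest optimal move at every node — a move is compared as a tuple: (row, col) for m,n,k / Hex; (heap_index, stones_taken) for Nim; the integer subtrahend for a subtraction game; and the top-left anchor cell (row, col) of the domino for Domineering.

PV length from [.XX.O/O.X..]: 2 plies

p1 O@[.XX.O/O.X..]: (0,0)[OXX.O/O.X..]-1* (0,3)[.XXOO/O.X..]-1 (1,1)[.XX.O/OOX..]-1 (1,3)[.XX.O/O.XO.]-1 (1,4)[.XX.O/O.X.O]-1
p2 X@[OXX.O/O.X..]: (0,3)[OXXXO/O.X..]+1* (1,1)[OXX.O/OXX..]+1 (1,3)[OXX.O/O.XX.]+1 (1,4)[OXX.O/O.X.X]+1
p3 O@[OXXXO/O.X..] terminal -1; root [.XX.O/O.X..] d7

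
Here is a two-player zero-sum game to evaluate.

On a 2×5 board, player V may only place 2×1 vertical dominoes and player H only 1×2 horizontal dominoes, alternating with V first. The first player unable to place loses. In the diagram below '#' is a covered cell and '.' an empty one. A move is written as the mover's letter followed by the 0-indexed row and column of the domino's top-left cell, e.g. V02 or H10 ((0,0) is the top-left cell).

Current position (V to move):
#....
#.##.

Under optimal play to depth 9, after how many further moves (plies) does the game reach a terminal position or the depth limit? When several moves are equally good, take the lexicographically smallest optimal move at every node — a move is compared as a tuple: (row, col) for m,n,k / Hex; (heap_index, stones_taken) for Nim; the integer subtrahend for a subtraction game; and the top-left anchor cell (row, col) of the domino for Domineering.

PV length from [#..../#.##.]: 2 plies

[#..../#.##.] V move#1: V01:-1/##.../####.*, V04:-1/#...#/#.###
[##.../####.] H move#2: H02:-1/####./####., H03:+1/##.##/####.*
[##.##/####.] end (terminal -1, V#3); searched #..../#.##. to 9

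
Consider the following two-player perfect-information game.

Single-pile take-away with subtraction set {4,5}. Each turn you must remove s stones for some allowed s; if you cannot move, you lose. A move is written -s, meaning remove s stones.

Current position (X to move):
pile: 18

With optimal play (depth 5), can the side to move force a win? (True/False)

ply 1, X at 18 | -4=-1→14*; -5=-1→13
ply 2, O at 14 | -4=+1→10*; -5=+1→9
ply 3, X at 10 | -4=-1→6*; -5=-1→5
ply 4, O at 6 | -4=+1→2*; -5=+1→1
ply 5: 2 is terminal -1 (X); from 18 depth 5

X winning at [18]: False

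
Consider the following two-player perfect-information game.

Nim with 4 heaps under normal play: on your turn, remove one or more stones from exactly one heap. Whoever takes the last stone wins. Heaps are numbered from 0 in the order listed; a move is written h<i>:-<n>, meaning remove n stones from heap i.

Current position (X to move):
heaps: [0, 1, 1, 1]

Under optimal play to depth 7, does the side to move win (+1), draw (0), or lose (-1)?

value((0,1,1,1), X) = +1

ply 1, X at (0,1,1,1) | h1:-1=+1→(0,0,1,1)*; h2:-1=+1→(0,1,0,1); h3:-1=+1→(0,1,1,0)
ply 2, O at (0,0,1,1) | h2:-1=-1→(0,0,0,1)*; h3:-1=-1→(0,0,1,0)
ply 3, X at (0,0,0,1) | h3:-1=+1→(0,0,0,0)*
ply 4: (0,0,0,0) is terminal -1 (O); from (0,1,1,1) depth 7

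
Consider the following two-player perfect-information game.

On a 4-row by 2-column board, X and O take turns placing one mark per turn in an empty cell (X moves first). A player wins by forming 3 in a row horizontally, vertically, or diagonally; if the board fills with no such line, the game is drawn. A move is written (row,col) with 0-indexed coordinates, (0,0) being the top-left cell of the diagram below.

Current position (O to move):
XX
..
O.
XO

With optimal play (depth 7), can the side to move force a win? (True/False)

ply 1, O at XX/../O./XO | (1,0)=+0→XX/O./O./XO*; (1,1)=+0→XX/.O/O./XO; (2,1)=+0→XX/../OO/XO
ply 2, X at XX/O./O./XO | (1,1)=+0→XX/OX/O./XO*; (2,1)=+0→XX/O./OX/XO
ply 3, O at XX/OX/O./XO | (2,1)=+0→XX/OX/OO/XO*
ply 4: XX/OX/OO/XO is terminal +0 (X); from XX/../O./XO depth 7

O winning at [XX/../O./XO]: False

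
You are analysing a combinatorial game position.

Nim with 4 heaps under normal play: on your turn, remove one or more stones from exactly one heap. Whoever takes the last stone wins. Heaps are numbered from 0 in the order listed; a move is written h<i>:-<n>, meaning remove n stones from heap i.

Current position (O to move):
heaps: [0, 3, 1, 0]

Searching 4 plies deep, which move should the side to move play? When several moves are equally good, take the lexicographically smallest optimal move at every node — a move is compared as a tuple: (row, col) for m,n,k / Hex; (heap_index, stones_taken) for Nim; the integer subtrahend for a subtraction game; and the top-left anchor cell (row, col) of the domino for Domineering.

O's best at [(0,3,1,0)]: h1:-2

[(0,3,1,0)] O move#1: h1:-1:-1/(0,2,1,0), h1:-2:+1/(0,1,1,0)*, h1:-3:-1/(0,0,1,0), h2:-1:-1/(0,3,0,0)
[(0,1,1,0)] X move#2: h1:-1:-1/(0,0,1,0)*, h2:-1:-1/(0,1,0,0)
[(0,0,1,0)] O move#3: h2:-1:+1/(0,0,0,0)*
[(0,0,0,0)] end (terminal -1, X#4); searched (0,3,1,0) to 4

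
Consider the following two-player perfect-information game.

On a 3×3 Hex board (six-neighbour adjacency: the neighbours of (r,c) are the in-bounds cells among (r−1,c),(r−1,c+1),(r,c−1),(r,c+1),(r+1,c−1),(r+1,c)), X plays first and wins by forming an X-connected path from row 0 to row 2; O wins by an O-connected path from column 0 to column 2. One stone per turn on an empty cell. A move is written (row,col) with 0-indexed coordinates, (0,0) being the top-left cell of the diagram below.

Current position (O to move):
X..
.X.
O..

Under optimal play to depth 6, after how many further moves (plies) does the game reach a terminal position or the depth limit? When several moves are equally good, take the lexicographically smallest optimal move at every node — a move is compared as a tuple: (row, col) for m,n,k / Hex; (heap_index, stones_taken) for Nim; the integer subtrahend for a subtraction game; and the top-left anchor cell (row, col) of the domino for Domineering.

PV length from [X../.X./O..]: 5 plies

p1 O@[X../.X./O..]: (0,1)[XO./.X./O..]-1 (0,2)[X.O/.X./O..]-1 (1,0)[X../OX./O..]-1 (1,2)[X../.XO/O..]-1 (2,1)[X../.X./OO.]+1* (2,2)[X../.X./O.O]-1
p2 X@[X../.X./OO.]: (0,1)[XX./.X./OO.]-1* (0,2)[X.X/.X./OO.]-1 (1,0)[X../XX./OO.]-1 (1,2)[X../.XX/OO.]-1 (2,2)[X../.X./OOX]-1
p3 O@[XX./.X./OO.]: (0,2)[XXO/.X./OO.]+1* (1,0)[XX./OX./OO.]+1 (1,2)[XX./.XO/OO.]+1 (2,2)[XX./.X./OOO]+1
p4 X@[XXO/.X./OO.]: (1,0)[XXO/XX./OO.]-1* (1,2)[XXO/.XX/OO.]-1 (2,2)[XXO/.X./OOX]-1
p5 O@[XXO/XX./OO.]: (1,2)[XXO/XXO/OO.]+1* (2,2)[XXO/XX./OOO]+1
p6 X@[XXO/XXO/OO.] terminal -1; root [X../.X./O..] d6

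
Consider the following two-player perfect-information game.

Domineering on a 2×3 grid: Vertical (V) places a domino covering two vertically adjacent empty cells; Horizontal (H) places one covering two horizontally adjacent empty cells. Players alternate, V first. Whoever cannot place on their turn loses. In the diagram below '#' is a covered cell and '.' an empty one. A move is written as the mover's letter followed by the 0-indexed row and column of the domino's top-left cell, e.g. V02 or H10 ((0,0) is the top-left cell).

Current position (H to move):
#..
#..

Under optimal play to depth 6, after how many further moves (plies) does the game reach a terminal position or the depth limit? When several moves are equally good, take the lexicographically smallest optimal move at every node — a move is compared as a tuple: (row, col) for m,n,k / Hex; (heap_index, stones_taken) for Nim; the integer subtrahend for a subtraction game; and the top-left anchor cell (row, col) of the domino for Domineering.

PV length from [#../#..]: 1 ply

p1 H@[#../#..]: H01[###/#..]+1* H11[#../###]+1
p2 V@[###/#..] terminal -1; root [#../#..] d6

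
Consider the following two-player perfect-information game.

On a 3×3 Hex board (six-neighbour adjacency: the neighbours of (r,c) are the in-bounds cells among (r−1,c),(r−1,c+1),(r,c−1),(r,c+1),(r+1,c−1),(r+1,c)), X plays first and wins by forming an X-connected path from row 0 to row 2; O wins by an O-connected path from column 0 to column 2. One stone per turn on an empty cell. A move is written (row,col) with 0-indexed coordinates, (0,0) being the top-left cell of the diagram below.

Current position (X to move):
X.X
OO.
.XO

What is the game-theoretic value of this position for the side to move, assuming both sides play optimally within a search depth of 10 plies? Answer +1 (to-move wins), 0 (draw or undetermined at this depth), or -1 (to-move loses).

[X.X/OO./.XO] X move#1: (0,1):-1/XXX/OO./.XO, (1,2):+1/X.X/OOX/.XO*, (2,0):-1/X.X/OO./XXO
[X.X/OOX/.XO] end (terminal -1, O#2); searched X.X/OO./.XO to 10

value(X.X/OO./.XO, X) = +1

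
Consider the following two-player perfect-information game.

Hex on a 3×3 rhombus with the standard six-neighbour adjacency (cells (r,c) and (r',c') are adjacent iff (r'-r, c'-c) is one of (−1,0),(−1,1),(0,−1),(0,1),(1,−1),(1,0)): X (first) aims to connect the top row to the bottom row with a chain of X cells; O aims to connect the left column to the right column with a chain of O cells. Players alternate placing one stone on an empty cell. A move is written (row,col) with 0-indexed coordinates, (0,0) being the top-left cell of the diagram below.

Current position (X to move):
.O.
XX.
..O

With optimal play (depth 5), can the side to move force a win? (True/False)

X winning at [.O./XX./..O]: True

ply 1, X at .O./XX./..O | (0,0)=+1→XO./XX./..O*; (0,2)=+1→.OX/XX./..O; (1,2)=+1→.O./XXX/..O; (2,0)=+1→.O./XX./X.O; (2,1)=+1→.O./XX./.XO
ply 2, O at XO./XX./..O | (0,2)=-1→XOO/XX./..O*; (1,2)=-1→XO./XXO/..O; (2,0)=-1→XO./XX./O.O; (2,1)=-1→XO./XX./.OO
ply 3, X at XOO/XX./..O | (1,2)=+1→XOO/XXX/..O*; (2,0)=+1→XOO/XX./X.O; (2,1)=+1→XOO/XX./.XO
ply 4, O at XOO/XXX/..O | (2,0)=-1→XOO/XXX/O.O*; (2,1)=-1→XOO/XXX/.OO
ply 5, X at XOO/XXX/O.O | (2,1)=+1→XOO/XXX/OXO*
ply 6: XOO/XXX/OXO is terminal -1 (O); from .O./XX./..O depth 5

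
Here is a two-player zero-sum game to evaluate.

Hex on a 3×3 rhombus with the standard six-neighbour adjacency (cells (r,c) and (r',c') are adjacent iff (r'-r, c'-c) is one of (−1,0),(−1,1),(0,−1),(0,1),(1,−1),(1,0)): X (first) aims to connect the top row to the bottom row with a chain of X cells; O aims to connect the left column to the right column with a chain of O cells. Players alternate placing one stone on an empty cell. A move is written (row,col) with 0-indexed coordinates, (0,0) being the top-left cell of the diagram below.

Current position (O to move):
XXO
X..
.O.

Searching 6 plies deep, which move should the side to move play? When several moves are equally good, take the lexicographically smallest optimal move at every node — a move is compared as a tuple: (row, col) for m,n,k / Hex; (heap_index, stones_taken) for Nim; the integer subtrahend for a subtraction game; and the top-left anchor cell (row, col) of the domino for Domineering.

O's best at [XXO/X../.O.]: (2,0)

[XXO/X../.O.] O move#1: (1,1):-1/XXO/XO./.O., (1,2):-1/XXO/X.O/.O., (2,0):+1/XXO/X../OO.*, (2,2):-1/XXO/X../.OO
[XXO/X../OO.] X move#2: (1,1):-1/XXO/XX./OO.*, (1,2):-1/XXO/X.X/OO., (2,2):-1/XXO/X../OOX
[XXO/XX./OO.] O move#3: (1,2):+1/XXO/XXO/OO.*, (2,2):+1/XXO/XX./OOO
[XXO/XXO/OO.] end (terminal -1, X#4); searched XXO/X../.O. to 6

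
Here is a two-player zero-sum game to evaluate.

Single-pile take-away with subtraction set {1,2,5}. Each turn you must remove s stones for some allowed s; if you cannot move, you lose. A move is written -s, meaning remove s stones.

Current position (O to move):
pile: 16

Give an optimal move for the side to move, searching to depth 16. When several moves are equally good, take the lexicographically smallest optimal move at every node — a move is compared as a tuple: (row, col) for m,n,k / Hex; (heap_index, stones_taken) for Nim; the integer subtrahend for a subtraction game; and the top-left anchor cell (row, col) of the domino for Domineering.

ply 1, O at 16 | -1=+1→15*; -2=-1→14; -5=-1→11
ply 2, X at 15 | -1=-1→14*; -2=-1→13; -5=-1→10
ply 3, O at 14 | -1=-1→13; -2=+1→12*; -5=+1→9
ply 4, X at 12 | -1=-1→11*; -2=-1→10; -5=-1→7
ply 5, O at 11 | -1=-1→10; -2=+1→9*; -5=+1→6
ply 6, X at 9 | -1=-1→8*; -2=-1→7; -5=-1→4
ply 7, O at 8 | -1=-1→7; -2=+1→6*; -5=+1→3
ply 8, X at 6 | -1=-1→5*; -2=-1→4; -5=-1→1
ply 9, O at 5 | -1=-1→4; -2=+1→3*; -5=+1→0
ply 10, X at 3 | -1=-1→2*; -2=-1→1
ply 11, O at 2 | -1=-1→1; -2=+1→0*
ply 12: 0 is terminal -1 (X); from 16 depth 16

O's best at [16]: -1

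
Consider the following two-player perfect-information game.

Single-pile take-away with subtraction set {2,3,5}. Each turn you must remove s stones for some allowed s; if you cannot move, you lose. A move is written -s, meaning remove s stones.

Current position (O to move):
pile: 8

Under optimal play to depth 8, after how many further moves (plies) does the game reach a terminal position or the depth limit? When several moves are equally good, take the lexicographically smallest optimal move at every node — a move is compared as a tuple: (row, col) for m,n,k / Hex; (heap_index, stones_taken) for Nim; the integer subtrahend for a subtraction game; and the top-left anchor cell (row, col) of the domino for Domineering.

p1 O@[8]: -2[6]-1* -3[5]-1 -5[3]-1
p2 X@[6]: -2[4]-1 -3[3]-1 -5[1]+1*
p3 O@[1] terminal -1; root [8] d8

PV length from [8]: 2 plies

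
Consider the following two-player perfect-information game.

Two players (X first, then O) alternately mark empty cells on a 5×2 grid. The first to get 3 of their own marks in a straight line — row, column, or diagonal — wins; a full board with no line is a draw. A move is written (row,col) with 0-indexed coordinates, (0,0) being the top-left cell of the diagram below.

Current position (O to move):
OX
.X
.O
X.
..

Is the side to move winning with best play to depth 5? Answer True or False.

O winning at [OX/.X/.O/X./..]: False

[OX/.X/.O/X./..] O move#1: (1,0):+0/OX/OX/.O/X./..*, (2,0):+0/OX/.X/OO/X./.., (3,1):+0/OX/.X/.O/XO/.., (4,0):+0/OX/.X/.O/X./O., (4,1):+0/OX/.X/.O/X./.O
[OX/OX/.O/X./..] X move#2: (2,0):+0/OX/OX/XO/X./..*, (3,1):-1/OX/OX/.O/XX/.., (4,0):-1/OX/OX/.O/X./X., (4,1):-1/OX/OX/.O/X./.X
[OX/OX/XO/X./..] O move#3: (3,1):-1/OX/OX/XO/XO/.., (4,0):+0/OX/OX/XO/X./O.*, (4,1):-1/OX/OX/XO/X./.O
[OX/OX/XO/X./O.] X move#4: (3,1):+0/OX/OX/XO/XX/O.*, (4,1):+0/OX/OX/XO/X./OX
[OX/OX/XO/XX/O.] O move#5: (4,1):+0/OX/OX/XO/XX/OO*
[OX/OX/XO/XX/OO] end (terminal +0, X#6); searched OX/.X/.O/X./.. to 5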